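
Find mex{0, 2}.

1

0 is in the set but 1 is not, so the mex is 1.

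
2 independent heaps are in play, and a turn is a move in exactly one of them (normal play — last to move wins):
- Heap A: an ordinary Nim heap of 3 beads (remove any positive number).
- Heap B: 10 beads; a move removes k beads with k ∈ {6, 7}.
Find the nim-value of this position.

2

Heap A is a plain Nim heap of size 3, so its Grundy value is 3.
For heap B, compute g(0), g(1), … with moves {6, 7}:
g(0) = mex{} = 0
g(1) = mex{} = 0
g(2) = mex{} = 0
g(3) = mex{} = 0
g(4) = mex{} = 0
g(5) = mex{} = 0
g(6) = mex{0} = 1
g(7) = mex{0} = 1
g(8) = mex{0} = 1
g(9) = mex{0} = 1
g(10) = mex{0} = 1
So g(10) = 1.
The value of a disjunctive sum is the nim-sum of the parts.
Combined value = 3 XOR 1 = 2.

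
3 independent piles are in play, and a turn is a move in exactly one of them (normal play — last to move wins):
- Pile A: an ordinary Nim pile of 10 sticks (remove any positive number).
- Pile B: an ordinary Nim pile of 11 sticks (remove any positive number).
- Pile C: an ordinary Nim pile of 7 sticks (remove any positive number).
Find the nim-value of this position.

6

Pile A is a plain Nim pile of size 10, so its Grundy value is 10.
Pile B is a plain Nim pile of size 11, so its Grundy value is 11.
Pile C is a plain Nim pile of size 7, so its Grundy value is 7.
By the Sprague-Grundy theorem, the Grundy value of a sum of independent games is the XOR of the component values.
Combined value = 10 XOR 11 XOR 7 = 6.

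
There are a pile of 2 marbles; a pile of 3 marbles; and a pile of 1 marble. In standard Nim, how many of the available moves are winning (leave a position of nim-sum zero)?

0

Bitwise XOR of the heap sizes:
  10  (2)
  11  (3)
  01  (1)
  --
  00  (0)
The nim-sum is already 0, so every move leaves a nonzero nim-sum — there are no winning moves.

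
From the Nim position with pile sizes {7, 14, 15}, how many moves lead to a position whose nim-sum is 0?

3

Compute the nim-sum pairwise:
7 ⊕ 14 = 9
9 ⊕ 15 = 6
The overall nim-sum is X = 6. A pile of size p has a winning move iff p XOR X < p (reduce it to p XOR X).
  7: 7 XOR 6 = 1 < 7 — winning move (to 1).
  14: 14 XOR 6 = 8 < 14 — winning move (to 8).
  15: 15 XOR 6 = 9 < 15 — winning move (to 9).
That gives 3 winning moves.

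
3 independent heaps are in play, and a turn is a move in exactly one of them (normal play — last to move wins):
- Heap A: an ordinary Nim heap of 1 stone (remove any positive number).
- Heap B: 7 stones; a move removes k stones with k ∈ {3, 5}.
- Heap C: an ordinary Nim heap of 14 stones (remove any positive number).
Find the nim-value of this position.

Heap A is a plain Nim heap of size 1, so its Grundy value is 1.
Build the Grundy sequence for heap B with g(k) = mex{g(k−s) : s ∈ {3, 5}, s ≤ k}:
g(0) = mex{} = 0
g(1) = mex{} = 0
g(2) = mex{} = 0
g(3) = mex{0} = 1
g(4) = mex{0} = 1
g(5) = mex{0} = 1
g(6) = mex{0,1} = 2
g(7) = mex{0,1} = 2
So g(7) = 2.
Heap C is a plain Nim heap of size 14, so its Grundy value is 14.
The value of a disjunctive sum is the nim-sum of the parts.
Combined value = 1 XOR 2 XOR 14 = 13.

13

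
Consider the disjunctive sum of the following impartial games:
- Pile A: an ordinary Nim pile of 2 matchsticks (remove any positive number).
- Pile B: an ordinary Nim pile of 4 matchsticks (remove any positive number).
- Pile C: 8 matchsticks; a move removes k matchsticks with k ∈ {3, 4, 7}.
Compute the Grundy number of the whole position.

Pile A is a plain Nim pile of size 2, so its Grundy value is 2.
Pile B is a plain Nim pile of size 4, so its Grundy value is 4.
Grundy values for pile C (subtraction set {3, 4, 7}):
g(0) = mex{} = 0
g(1) = mex{} = 0
g(2) = mex{} = 0
g(3) = mex{0} = 1
g(4) = mex{0} = 1
g(5) = mex{0} = 1
g(6) = mex{0,1} = 2
g(7) = mex{0,1} = 2
g(8) = mex{0,1} = 2
So g(8) = 2.
The value of a disjunctive sum is the nim-sum of the parts.
Combined value = 2 ⊕ 4 ⊕ 2 = 4.

4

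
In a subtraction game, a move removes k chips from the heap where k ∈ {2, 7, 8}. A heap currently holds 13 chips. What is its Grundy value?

2

Build the Grundy sequence with g(k) = mex{g(k−s) : s ∈ {2, 7, 8}, s ≤ k}:
k:     0  1  2  3  4  5  6  7  8  9 10 11 12 13
g(k):  0  0  1  1  0  0  1  1  2  2  0  3  1  2
So g(13) = 2.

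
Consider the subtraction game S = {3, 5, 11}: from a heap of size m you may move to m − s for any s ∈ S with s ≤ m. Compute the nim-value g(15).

Compute g(0), g(1), … for moves {3, 5, 11}:
k:     0  1  2  3  4  5  6  7  8  9 10 11 12 13 14 15
g(k):  0  0  0  1  1  1  2  2  0  0  0  1  1  1  2  2
So g(15) = 2.

2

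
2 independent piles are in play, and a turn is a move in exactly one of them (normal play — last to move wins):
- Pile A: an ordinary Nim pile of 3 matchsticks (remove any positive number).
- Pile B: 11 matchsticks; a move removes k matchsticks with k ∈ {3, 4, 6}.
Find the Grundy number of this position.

3

Pile A is a plain Nim pile of size 3, so its Grundy value is 3.
Build the Grundy sequence for pile B with g(k) = mex{g(k−s) : s ∈ {3, 4, 6}, s ≤ k}:
k:     0  1  2  3  4  5  6  7  8  9 10 11
g(k):  0  0  0  1  1  1  2  2  2  0  0  0
So g(11) = 0.
By the Sprague-Grundy theorem, the Grundy value of a sum of independent games is the XOR of the component values.
Combined value = 3 XOR 0 = 3.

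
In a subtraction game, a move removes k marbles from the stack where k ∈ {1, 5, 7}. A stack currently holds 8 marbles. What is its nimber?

0

Build the Grundy sequence with g(k) = mex{g(k−s) : s ∈ {1, 5, 7}, s ≤ k}:
k:     0  1  2  3  4  5  6  7  8
g(k):  0  1  0  1  0  1  0  1  0
So g(8) = 0.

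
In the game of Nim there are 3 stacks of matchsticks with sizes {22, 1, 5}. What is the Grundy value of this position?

Write each in binary and XOR column by column:
  10110  (22)
  00001  (1)
  00101  (5)
  -----
  10010  (18)

18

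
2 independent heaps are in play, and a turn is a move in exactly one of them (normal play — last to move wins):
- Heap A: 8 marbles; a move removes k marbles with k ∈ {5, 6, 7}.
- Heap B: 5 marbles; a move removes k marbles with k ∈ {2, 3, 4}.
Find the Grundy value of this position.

Build the Grundy sequence for heap A with g(k) = mex{g(k−s) : s ∈ {5, 6, 7}, s ≤ k}:
k:     0  1  2  3  4  5  6  7  8
g(k):  0  0  0  0  0  1  1  1  1
So g(8) = 1.
Build the Grundy sequence for heap B with g(k) = mex{g(k−s) : s ∈ {2, 3, 4}, s ≤ k}:
g(0) = mex{} = 0
g(1) = mex{} = 0
g(2) = mex{0} = 1
g(3) = mex{0} = 1
g(4) = mex{0,1} = 2
g(5) = mex{0,1} = 2
So g(5) = 2.
By the Sprague-Grundy theorem, the Grundy value of a sum of independent games is the XOR of the component values.
Combined value = 1 ⊕ 2 = 3.

3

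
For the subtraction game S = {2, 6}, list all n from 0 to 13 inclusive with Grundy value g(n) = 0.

0, 1, 4, 5, 8, 9, 12, 13

Grundy values for subtraction set {2, 6}:
k:     0  1  2  3  4  5  6  7  8  9 10 11 12 13
g(k):  0  0  1  1  0  0  1  1  0  0  1  1  0  0
The P-positions (g = 0) in 0..13 are 0, 1, 4, 5, 8, 9, 12, 13.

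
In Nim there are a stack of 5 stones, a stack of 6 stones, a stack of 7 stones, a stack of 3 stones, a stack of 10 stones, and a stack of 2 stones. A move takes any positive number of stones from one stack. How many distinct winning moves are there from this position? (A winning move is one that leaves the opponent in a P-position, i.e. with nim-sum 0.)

1

Nim-sum: 5 ^ 6 ^ 7 ^ 3 ^ 10 ^ 2 = 15.
The overall nim-sum is X = 15. A stack of size p has a winning move iff p XOR X < p (reduce it to p XOR X).
  5: 5 XOR 15 = 10 ≥ 5 — no move.
  6: 6 XOR 15 = 9 ≥ 6 — no move.
  7: 7 XOR 15 = 8 ≥ 7 — no move.
  3: 3 XOR 15 = 12 ≥ 3 — no move.
  10: 10 XOR 15 = 5 < 10 — winning move (to 5).
  2: 2 XOR 15 = 13 ≥ 2 — no move.
That gives 1 winning move.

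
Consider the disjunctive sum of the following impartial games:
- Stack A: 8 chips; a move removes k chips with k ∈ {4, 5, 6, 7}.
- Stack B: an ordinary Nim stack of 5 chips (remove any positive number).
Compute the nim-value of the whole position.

7

Grundy values for stack A (subtraction set {4, 5, 6, 7}):
k:     0  1  2  3  4  5  6  7  8
g(k):  0  0  0  0  1  1  1  1  2
So g(8) = 2.
Stack B is a plain Nim stack of size 5, so its Grundy value is 5.
By the Sprague-Grundy theorem, the Grundy value of a sum of independent games is the XOR of the component values.
Combined value = 2 XOR 5 = 7.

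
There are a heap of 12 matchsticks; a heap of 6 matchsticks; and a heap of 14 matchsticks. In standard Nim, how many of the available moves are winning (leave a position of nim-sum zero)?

Nim-sum: 12 ⊕ 6 ⊕ 14 = 4.
The overall nim-sum is X = 4. A heap of size p has a winning move iff p XOR X < p (reduce it to p XOR X).
  12: 12 XOR 4 = 8 < 12 — winning move (to 8).
  6: 6 XOR 4 = 2 < 6 — winning move (to 2).
  14: 14 XOR 4 = 10 < 14 — winning move (to 10).
That gives 3 winning moves.

3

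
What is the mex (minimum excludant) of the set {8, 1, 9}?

0 is not in the set, so the mex is 0.

0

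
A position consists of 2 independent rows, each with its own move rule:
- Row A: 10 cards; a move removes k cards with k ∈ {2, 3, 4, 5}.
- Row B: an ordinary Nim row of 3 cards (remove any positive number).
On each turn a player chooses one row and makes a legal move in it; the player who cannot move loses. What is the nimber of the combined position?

Build the Grundy sequence for row A with g(k) = mex{g(k−s) : s ∈ {2, 3, 4, 5}, s ≤ k}:
k:     0  1  2  3  4  5  6  7  8  9 10
g(k):  0  0  1  1  2  2  3  0  0  1  1
So g(10) = 1.
Row B is a plain Nim row of size 3, so its Grundy value is 3.
By the Sprague-Grundy theorem, the Grundy value of a sum of independent games is the XOR of the component values.
Combined value = 1 ⊕ 3 = 2.

2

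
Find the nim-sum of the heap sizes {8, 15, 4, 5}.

Nim-sum: 8 ^ 15 ^ 4 ^ 5 = 6.

6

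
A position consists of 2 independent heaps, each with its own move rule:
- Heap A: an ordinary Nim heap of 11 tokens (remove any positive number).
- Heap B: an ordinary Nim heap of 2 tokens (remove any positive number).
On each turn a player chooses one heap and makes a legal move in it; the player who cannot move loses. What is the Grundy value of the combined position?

9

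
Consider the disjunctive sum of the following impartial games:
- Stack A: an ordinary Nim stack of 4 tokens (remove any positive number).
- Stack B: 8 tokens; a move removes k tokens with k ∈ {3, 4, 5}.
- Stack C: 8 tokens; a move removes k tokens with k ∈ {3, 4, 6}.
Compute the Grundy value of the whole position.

Stack A is a plain Nim stack of size 4, so its Grundy value is 4.
Grundy values for stack B (subtraction set {3, 4, 5}):
g(0) = mex{} = 0
g(1) = mex{} = 0
g(2) = mex{} = 0
g(3) = mex{0} = 1
g(4) = mex{0} = 1
g(5) = mex{0} = 1
g(6) = mex{0,1} = 2
g(7) = mex{0,1} = 2
g(8) = mex{1} = 0
So g(8) = 0.
Build the Grundy sequence for stack C with g(k) = mex{g(k−s) : s ∈ {3, 4, 6}, s ≤ k}:
g(0) = mex{} = 0
g(1) = mex{} = 0
g(2) = mex{} = 0
g(3) = mex{0} = 1
g(4) = mex{0} = 1
g(5) = mex{0} = 1
g(6) = mex{0,1} = 2
g(7) = mex{0,1} = 2
g(8) = mex{0,1} = 2
So g(8) = 2.
By the Sprague-Grundy theorem, the Grundy value of a sum of independent games is the XOR of the component values.
Combined value = 4 ⊕ 0 ⊕ 2 = 6.

6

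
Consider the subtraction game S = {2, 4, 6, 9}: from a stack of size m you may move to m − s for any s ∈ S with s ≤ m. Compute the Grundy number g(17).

3

Compute g(0), g(1), … for moves {2, 4, 6, 9}:
k:     0  1  2  3  4  5  6  7  8  9 10 11 12 13 14 15 16 17
g(k):  0  0  1  1  2  2  3  3  0  4  1  0  2  1  3  2  0  3
So g(17) = 3.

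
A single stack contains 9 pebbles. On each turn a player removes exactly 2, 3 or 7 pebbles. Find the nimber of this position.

Grundy values for subtraction set {2, 3, 7}:
k:     0  1  2  3  4  5  6  7  8  9
g(k):  0  0  1  1  2  0  0  1  1  2
So g(9) = 2.

2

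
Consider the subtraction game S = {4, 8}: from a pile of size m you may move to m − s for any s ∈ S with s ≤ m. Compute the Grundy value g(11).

2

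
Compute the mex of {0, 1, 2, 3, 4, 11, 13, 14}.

5

The values 0, 1, 2, 3, 4 are all present; 5 is the first non-negative integer missing from the set.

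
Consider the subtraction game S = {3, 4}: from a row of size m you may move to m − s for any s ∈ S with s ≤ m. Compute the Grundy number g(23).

0

Grundy values for subtraction set {3, 4}:
k:     0  1  2  3  4  5  6  7  8  9 10 11 12 13 14 15 16 17 18 19 20 21 22 23
g(k):  0  0  0  1  1  1  2  0  0  0  1  1  1  2  0  0  0  1  1  1  2  0  0  0
So g(23) = 0.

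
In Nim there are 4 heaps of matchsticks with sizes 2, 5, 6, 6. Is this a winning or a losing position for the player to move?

Winning position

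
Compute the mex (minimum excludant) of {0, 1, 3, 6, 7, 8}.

The values 0, 1 are all present; 2 is the first non-negative integer missing from the set.

2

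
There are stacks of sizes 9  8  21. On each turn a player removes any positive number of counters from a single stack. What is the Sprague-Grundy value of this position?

20

Bitwise XOR of the heap sizes:
  01001  (9)
  01000  (8)
  10101  (21)
  -----
  10100  (20)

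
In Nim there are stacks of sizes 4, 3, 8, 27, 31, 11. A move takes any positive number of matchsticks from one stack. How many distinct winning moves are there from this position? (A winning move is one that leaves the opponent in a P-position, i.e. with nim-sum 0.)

0

Bitwise XOR of the heap sizes:
  00100  (4)
  00011  (3)
  01000  (8)
  11011  (27)
  11111  (31)
  01011  (11)
  -----
  00000  (0)
The nim-sum is already 0, so every move leaves a nonzero nim-sum — there are no winning moves.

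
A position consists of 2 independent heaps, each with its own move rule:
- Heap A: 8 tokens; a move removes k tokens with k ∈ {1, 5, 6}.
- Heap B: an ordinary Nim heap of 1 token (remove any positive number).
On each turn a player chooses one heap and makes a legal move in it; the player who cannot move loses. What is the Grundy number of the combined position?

3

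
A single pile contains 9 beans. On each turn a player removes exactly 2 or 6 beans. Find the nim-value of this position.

0

Build the Grundy sequence with g(k) = mex{g(k−s) : s ∈ {2, 6}, s ≤ k}:
k:     0  1  2  3  4  5  6  7  8  9
g(k):  0  0  1  1  0  0  1  1  0  0
So g(9) = 0.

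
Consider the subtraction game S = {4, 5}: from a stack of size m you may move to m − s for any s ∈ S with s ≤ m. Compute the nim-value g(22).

Compute g(0), g(1), … for moves {4, 5}:
k:     0  1  2  3  4  5  6  7  8  9 10 11 12 13 14 15 16 17 18 19 20 21 22
g(k):  0  0  0  0  1  1  1  1  2  0  0  0  0  1  1  1  1  2  0  0  0  0  1
So g(22) = 1.

1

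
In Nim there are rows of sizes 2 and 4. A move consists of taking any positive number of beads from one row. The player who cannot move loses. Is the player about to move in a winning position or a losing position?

Compute the nim-sum pairwise:
2 ⊕ 4 = 6
The nim-sum is 6 ≠ 0, so this is an N-position: the player to move can win.

Winning position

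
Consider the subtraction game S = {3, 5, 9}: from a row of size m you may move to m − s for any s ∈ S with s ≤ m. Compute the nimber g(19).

Build the Grundy sequence with g(k) = mex{g(k−s) : s ∈ {3, 5, 9}, s ≤ k}:
k:     0  1  2  3  4  5  6  7  8  9 10 11 12 13 14 15 16 17 18 19
g(k):  0  0  0  1  1  1  2  2  0  3  3  1  0  2  0  1  0  1  0  1
So g(19) = 1.

1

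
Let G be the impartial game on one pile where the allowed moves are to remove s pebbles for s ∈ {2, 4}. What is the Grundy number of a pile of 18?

0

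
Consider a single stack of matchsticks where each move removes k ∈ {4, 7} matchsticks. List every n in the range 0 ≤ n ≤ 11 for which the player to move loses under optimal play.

Compute g(0), g(1), … for moves {4, 7}:
k:     0  1  2  3  4  5  6  7  8  9 10 11
g(k):  0  0  0  0  1  1  1  1  2  2  2  0
The P-positions (g = 0) in 0..11 are 0, 1, 2, 3, 11.

0, 1, 2, 3, 11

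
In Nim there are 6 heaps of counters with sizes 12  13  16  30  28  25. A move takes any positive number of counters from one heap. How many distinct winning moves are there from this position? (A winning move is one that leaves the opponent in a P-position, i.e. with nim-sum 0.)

Bitwise XOR of the heap sizes:
  01100  (12)
  01101  (13)
  10000  (16)
  11110  (30)
  11100  (28)
  11001  (25)
  -----
  01010  (10)
The overall nim-sum is X = 10. A heap of size p has a winning move iff p XOR X < p (reduce it to p XOR X).
  12: 12 XOR 10 = 6 < 12 — winning move (to 6).
  13: 13 XOR 10 = 7 < 13 — winning move (to 7).
  16: 16 XOR 10 = 26 ≥ 16 — no move.
  30: 30 XOR 10 = 20 < 30 — winning move (to 20).
  28: 28 XOR 10 = 22 < 28 — winning move (to 22).
  25: 25 XOR 10 = 19 < 25 — winning move (to 19).
That gives 5 winning moves.

5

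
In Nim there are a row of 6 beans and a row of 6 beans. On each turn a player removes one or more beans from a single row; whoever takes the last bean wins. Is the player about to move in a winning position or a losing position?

Losing position

Nim-sum: 6 ^ 6 = 0.
The nim-sum is 0, so this is a P-position: the player to move is in a losing position under optimal play.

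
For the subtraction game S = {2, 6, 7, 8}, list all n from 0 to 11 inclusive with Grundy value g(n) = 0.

Compute g(0), g(1), … for moves {2, 6, 7, 8}:
k:     0  1  2  3  4  5  6  7  8  9 10 11
g(k):  0  0  1  1  0  0  1  1  2  2  3  3
The P-positions (g = 0) in 0..11 are 0, 1, 4, 5.

0, 1, 4, 5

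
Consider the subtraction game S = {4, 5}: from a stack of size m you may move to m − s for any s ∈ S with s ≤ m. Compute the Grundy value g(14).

1

Compute g(0), g(1), … for moves {4, 5}:
g(0) = mex{} = 0
g(1) = mex{} = 0
g(2) = mex{} = 0
g(3) = mex{} = 0
g(4) = mex{0} = 1
g(5) = mex{0} = 1
g(6) = mex{0} = 1
g(7) = mex{0} = 1
g(8) = mex{0,1} = 2
g(9) = mex{1} = 0
g(10) = mex{1} = 0
g(11) = mex{1} = 0
g(12) = mex{1,2} = 0
g(13) = mex{0,2} = 1
g(14) = mex{0} = 1
So g(14) = 1.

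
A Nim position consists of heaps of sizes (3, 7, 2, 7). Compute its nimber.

In binary:
  011  (3)
  111  (7)
  010  (2)
  111  (7)
  ---
  001  (1)

1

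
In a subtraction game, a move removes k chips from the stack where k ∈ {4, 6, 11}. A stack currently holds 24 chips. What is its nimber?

1

Build the Grundy sequence with g(k) = mex{g(k−s) : s ∈ {4, 6, 11}, s ≤ k}:
k:     0  1  2  3  4  5  6  7  8  9 10 11 12 13 14 15 16 17 18 19 20 21 22 23 24
g(k):  0  0  0  0  1  1  1  1  2  2  0  2  3  3  1  0  2  0  0  1  0  1  1  2  1
So g(24) = 1.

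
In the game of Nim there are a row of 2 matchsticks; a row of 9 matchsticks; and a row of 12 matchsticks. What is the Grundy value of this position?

Compute the nim-sum pairwise:
2 XOR 9 = 11
11 XOR 12 = 7

7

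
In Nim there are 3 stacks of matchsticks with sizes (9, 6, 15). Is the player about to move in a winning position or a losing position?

Bitwise XOR of the heap sizes:
  1001  (9)
  0110  (6)
  1111  (15)
  ----
  0000  (0)
The nim-sum is 0, so this is a P-position: the player to move is in a losing position under optimal play.

Losing position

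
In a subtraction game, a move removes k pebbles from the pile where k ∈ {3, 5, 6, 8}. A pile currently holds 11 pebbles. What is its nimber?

Grundy values for subtraction set {3, 5, 6, 8}:
k:     0  1  2  3  4  5  6  7  8  9 10 11
g(k):  0  0  0  1  1  1  2  2  2  3  3  0
So g(11) = 0.

0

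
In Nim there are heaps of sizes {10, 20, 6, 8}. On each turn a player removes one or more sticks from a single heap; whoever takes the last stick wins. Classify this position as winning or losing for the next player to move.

Winning position

Nim-sum: 10 ^ 20 ^ 6 ^ 8 = 16.
The nim-sum is 16 ≠ 0, so this is an N-position: the player to move can win.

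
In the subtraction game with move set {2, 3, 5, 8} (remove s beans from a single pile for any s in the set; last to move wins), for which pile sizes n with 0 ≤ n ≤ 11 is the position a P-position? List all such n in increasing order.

0, 1, 7, 11

Compute g(0), g(1), … for moves {2, 3, 5, 8}:
g(0) = mex{} = 0
g(1) = mex{} = 0
g(2) = mex{0} = 1
g(3) = mex{0} = 1
g(4) = mex{0,1} = 2
g(5) = mex{0,1} = 2
g(6) = mex{0,1,2} = 3
g(7) = mex{1,2} = 0
g(8) = mex{0,1,2,3} = 4
g(9) = mex{0,2,3} = 1
g(10) = mex{0,1,2,4} = 3
g(11) = mex{1,3,4} = 0
The P-positions (g = 0) in 0..11 are 0, 1, 7, 11.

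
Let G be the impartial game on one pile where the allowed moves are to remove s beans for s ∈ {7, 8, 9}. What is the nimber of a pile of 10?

1

Grundy values for subtraction set {7, 8, 9}:
g(0) = mex{} = 0
g(1) = mex{} = 0
g(2) = mex{} = 0
g(3) = mex{} = 0
g(4) = mex{} = 0
g(5) = mex{} = 0
g(6) = mex{} = 0
g(7) = mex{0} = 1
g(8) = mex{0} = 1
g(9) = mex{0} = 1
g(10) = mex{0} = 1
So g(10) = 1.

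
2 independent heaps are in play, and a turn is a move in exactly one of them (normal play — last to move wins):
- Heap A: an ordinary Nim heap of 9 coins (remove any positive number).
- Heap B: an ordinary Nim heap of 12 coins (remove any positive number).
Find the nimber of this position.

Heap A is a plain Nim heap of size 9, so its Grundy value is 9.
Heap B is a plain Nim heap of size 12, so its Grundy value is 12.
The value of a disjunctive sum is the nim-sum of the parts.
Combined value = 9 XOR 12 = 5.

5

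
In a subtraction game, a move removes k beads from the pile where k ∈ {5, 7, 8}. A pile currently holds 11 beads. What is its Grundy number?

2

Compute g(0), g(1), … for moves {5, 7, 8}:
k:     0  1  2  3  4  5  6  7  8  9 10 11
g(k):  0  0  0  0  0  1  1  1  1  1  2  2
So g(11) = 2.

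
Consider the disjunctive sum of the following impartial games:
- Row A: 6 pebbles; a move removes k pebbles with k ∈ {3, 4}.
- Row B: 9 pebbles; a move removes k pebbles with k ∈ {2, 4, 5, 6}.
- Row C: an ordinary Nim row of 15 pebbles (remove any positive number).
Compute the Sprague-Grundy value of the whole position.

Grundy values for row A (subtraction set {3, 4}):
k:     0  1  2  3  4  5  6
g(k):  0  0  0  1  1  1  2
So g(6) = 2.
Grundy values for row B (subtraction set {2, 4, 5, 6}):
g(0) = mex{} = 0
g(1) = mex{} = 0
g(2) = mex{0} = 1
g(3) = mex{0} = 1
g(4) = mex{0,1} = 2
g(5) = mex{0,1} = 2
g(6) = mex{0,1,2} = 3
g(7) = mex{0,1,2} = 3
g(8) = mex{1,2,3} = 0
g(9) = mex{1,2,3} = 0
So g(9) = 0.
Row C is a plain Nim row of size 15, so its Grundy value is 15.
The value of a disjunctive sum is the nim-sum of the parts.
Combined value = 2 ⊕ 0 ⊕ 15 = 13.

13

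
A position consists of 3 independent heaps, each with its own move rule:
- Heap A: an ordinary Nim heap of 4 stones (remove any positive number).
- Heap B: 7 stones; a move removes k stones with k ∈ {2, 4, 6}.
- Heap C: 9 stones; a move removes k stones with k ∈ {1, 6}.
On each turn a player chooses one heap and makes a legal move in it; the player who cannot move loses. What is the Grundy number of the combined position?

Heap A is a plain Nim heap of size 4, so its Grundy value is 4.
Build the Grundy sequence for heap B with g(k) = mex{g(k−s) : s ∈ {2, 4, 6}, s ≤ k}:
g(0) = mex{} = 0
g(1) = mex{} = 0
g(2) = mex{0} = 1
g(3) = mex{0} = 1
g(4) = mex{0,1} = 2
g(5) = mex{0,1} = 2
g(6) = mex{0,1,2} = 3
g(7) = mex{0,1,2} = 3
So g(7) = 3.
Grundy values for heap C (subtraction set {1, 6}):
k:     0  1  2  3  4  5  6  7  8  9
g(k):  0  1  0  1  0  1  2  0  1  0
So g(9) = 0.
The value of a disjunctive sum is the nim-sum of the parts.
Combined value = 4 ⊕ 3 ⊕ 0 = 7.

7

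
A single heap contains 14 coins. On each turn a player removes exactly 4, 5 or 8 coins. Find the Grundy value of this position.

0

Build the Grundy sequence with g(k) = mex{g(k−s) : s ∈ {4, 5, 8}, s ≤ k}:
k:     0  1  2  3  4  5  6  7  8  9 10 11 12 13 14
g(k):  0  0  0  0  1  1  1  1  2  2  2  2  0  0  0
So g(14) = 0.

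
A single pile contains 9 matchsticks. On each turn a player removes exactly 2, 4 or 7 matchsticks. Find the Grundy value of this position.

Compute g(0), g(1), … for moves {2, 4, 7}:
k:     0  1  2  3  4  5  6  7  8  9
g(k):  0  0  1  1  2  2  0  3  1  0
So g(9) = 0.

0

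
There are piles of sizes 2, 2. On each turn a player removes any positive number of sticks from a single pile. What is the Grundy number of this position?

0

Compute the nim-sum pairwise:
2 ⊕ 2 = 0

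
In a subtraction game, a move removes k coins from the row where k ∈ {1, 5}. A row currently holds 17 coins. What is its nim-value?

Build the Grundy sequence with g(k) = mex{g(k−s) : s ∈ {1, 5}, s ≤ k}:
k:     0  1  2  3  4  5  6  7  8  9 10 11 12 13 14 15 16 17
g(k):  0  1  0  1  0  1  0  1  0  1  0  1  0  1  0  1  0  1
So g(17) = 1.

1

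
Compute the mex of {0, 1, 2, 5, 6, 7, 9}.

3

The values 0, 1, 2 are all present; 3 is the first non-negative integer missing from the set.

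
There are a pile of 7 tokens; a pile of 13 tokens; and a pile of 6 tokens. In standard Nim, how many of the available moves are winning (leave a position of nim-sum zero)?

1

Compute the nim-sum pairwise:
7 XOR 13 = 10
10 XOR 6 = 12
The overall nim-sum is X = 12. A pile of size p has a winning move iff p XOR X < p (reduce it to p XOR X).
  7: 7 XOR 12 = 11 ≥ 7 — no move.
  13: 13 XOR 12 = 1 < 13 — winning move (to 1).
  6: 6 XOR 12 = 10 ≥ 6 — no move.
That gives 1 winning move.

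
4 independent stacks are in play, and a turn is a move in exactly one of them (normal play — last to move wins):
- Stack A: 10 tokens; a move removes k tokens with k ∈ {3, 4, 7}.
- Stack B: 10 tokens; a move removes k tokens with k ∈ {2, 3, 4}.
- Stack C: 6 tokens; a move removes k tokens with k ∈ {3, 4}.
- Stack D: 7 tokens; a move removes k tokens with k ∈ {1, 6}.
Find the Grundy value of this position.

0

Grundy values for stack A (subtraction set {3, 4, 7}):
g(0) = mex{} = 0
g(1) = mex{} = 0
g(2) = mex{} = 0
g(3) = mex{0} = 1
g(4) = mex{0} = 1
g(5) = mex{0} = 1
g(6) = mex{0,1} = 2
g(7) = mex{0,1} = 2
g(8) = mex{0,1} = 2
g(9) = mex{0,1,2} = 3
g(10) = mex{1,2} = 0
So g(10) = 0.
Build the Grundy sequence for stack B with g(k) = mex{g(k−s) : s ∈ {2, 3, 4}, s ≤ k}:
k:     0  1  2  3  4  5  6  7  8  9 10
g(k):  0  0  1  1  2  2  0  0  1  1  2
So g(10) = 2.
Build the Grundy sequence for stack C with g(k) = mex{g(k−s) : s ∈ {3, 4}, s ≤ k}:
g(0) = mex{} = 0
g(1) = mex{} = 0
g(2) = mex{} = 0
g(3) = mex{0} = 1
g(4) = mex{0} = 1
g(5) = mex{0} = 1
g(6) = mex{0,1} = 2
So g(6) = 2.
Build the Grundy sequence for stack D with g(k) = mex{g(k−s) : s ∈ {1, 6}, s ≤ k}:
g(0) = mex{} = 0
g(1) = mex{0} = 1
g(2) = mex{1} = 0
g(3) = mex{0} = 1
g(4) = mex{1} = 0
g(5) = mex{0} = 1
g(6) = mex{0,1} = 2
g(7) = mex{1,2} = 0
So g(7) = 0.
The value of a disjunctive sum is the nim-sum of the parts.
Combined value = 0 ⊕ 2 ⊕ 2 ⊕ 0 = 0.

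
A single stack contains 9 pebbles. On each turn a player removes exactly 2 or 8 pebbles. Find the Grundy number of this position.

Grundy values for subtraction set {2, 8}:
g(0) = mex{} = 0
g(1) = mex{} = 0
g(2) = mex{0} = 1
g(3) = mex{0} = 1
g(4) = mex{1} = 0
g(5) = mex{1} = 0
g(6) = mex{0} = 1
g(7) = mex{0} = 1
g(8) = mex{0,1} = 2
g(9) = mex{0,1} = 2
So g(9) = 2.

2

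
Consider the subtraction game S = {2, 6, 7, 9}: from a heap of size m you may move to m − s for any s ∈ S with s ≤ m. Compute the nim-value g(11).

Grundy values for subtraction set {2, 6, 7, 9}:
g(0) = mex{} = 0
g(1) = mex{} = 0
g(2) = mex{0} = 1
g(3) = mex{0} = 1
g(4) = mex{1} = 0
g(5) = mex{1} = 0
g(6) = mex{0} = 1
g(7) = mex{0} = 1
g(8) = mex{0,1} = 2
g(9) = mex{0,1} = 2
g(10) = mex{0,1,2} = 3
g(11) = mex{0,1,2} = 3
So g(11) = 3.

3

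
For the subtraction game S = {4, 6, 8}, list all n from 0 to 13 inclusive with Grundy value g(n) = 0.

0, 1, 2, 3, 12, 13

Build the Grundy sequence with g(k) = mex{g(k−s) : s ∈ {4, 6, 8}, s ≤ k}:
g(0) = mex{} = 0
g(1) = mex{} = 0
g(2) = mex{} = 0
g(3) = mex{} = 0
g(4) = mex{0} = 1
g(5) = mex{0} = 1
g(6) = mex{0} = 1
g(7) = mex{0} = 1
g(8) = mex{0,1} = 2
g(9) = mex{0,1} = 2
g(10) = mex{0,1} = 2
g(11) = mex{0,1} = 2
g(12) = mex{1,2} = 0
g(13) = mex{1,2} = 0
The P-positions (g = 0) in 0..13 are 0, 1, 2, 3, 12, 13.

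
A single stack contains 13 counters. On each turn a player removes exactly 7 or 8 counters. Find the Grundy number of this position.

Compute g(0), g(1), … for moves {7, 8}:
k:     0  1  2  3  4  5  6  7  8  9 10 11 12 13
g(k):  0  0  0  0  0  0  0  1  1  1  1  1  1  1
So g(13) = 1.

1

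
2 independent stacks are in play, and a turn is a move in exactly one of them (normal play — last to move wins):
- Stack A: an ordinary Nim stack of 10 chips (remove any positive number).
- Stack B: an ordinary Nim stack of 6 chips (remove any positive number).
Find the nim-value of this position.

Stack A is a plain Nim stack of size 10, so its Grundy value is 10.
Stack B is a plain Nim stack of size 6, so its Grundy value is 6.
The value of a disjunctive sum is the nim-sum of the parts.
Combined value = 10 XOR 6 = 12.

12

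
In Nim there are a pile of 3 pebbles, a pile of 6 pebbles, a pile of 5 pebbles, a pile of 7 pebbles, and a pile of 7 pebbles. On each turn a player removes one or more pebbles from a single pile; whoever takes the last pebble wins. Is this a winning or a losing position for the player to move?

Nim-sum: 3 ⊕ 6 ⊕ 5 ⊕ 7 ⊕ 7 = 0.
The nim-sum is 0, so this is a P-position: the player to move is in a losing position under optimal play.

Losing position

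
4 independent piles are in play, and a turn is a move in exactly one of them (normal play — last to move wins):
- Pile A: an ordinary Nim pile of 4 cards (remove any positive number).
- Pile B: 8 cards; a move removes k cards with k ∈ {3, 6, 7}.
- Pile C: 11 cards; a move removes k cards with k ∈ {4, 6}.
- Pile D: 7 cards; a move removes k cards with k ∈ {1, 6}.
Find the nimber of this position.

6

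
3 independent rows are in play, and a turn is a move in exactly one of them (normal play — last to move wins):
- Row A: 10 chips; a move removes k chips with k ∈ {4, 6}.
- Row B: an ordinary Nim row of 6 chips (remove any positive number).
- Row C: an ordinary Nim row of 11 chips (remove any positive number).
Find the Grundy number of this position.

13

Grundy values for row A (subtraction set {4, 6}):
g(0) = mex{} = 0
g(1) = mex{} = 0
g(2) = mex{} = 0
g(3) = mex{} = 0
g(4) = mex{0} = 1
g(5) = mex{0} = 1
g(6) = mex{0} = 1
g(7) = mex{0} = 1
g(8) = mex{0,1} = 2
g(9) = mex{0,1} = 2
g(10) = mex{1} = 0
So g(10) = 0.
Row B is a plain Nim row of size 6, so its Grundy value is 6.
Row C is a plain Nim row of size 11, so its Grundy value is 11.
The value of a disjunctive sum is the nim-sum of the parts.
Combined value = 0 ⊕ 6 ⊕ 11 = 13.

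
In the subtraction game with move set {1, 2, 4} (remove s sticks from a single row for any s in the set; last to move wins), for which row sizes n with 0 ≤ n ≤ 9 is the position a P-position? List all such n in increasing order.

0, 3, 6, 9

Grundy values for subtraction set {1, 2, 4}:
g(0) = mex{} = 0
g(1) = mex{0} = 1
g(2) = mex{0,1} = 2
g(3) = mex{1,2} = 0
g(4) = mex{0,2} = 1
g(5) = mex{0,1} = 2
g(6) = mex{1,2} = 0
g(7) = mex{0,2} = 1
g(8) = mex{0,1} = 2
g(9) = mex{1,2} = 0
The P-positions (g = 0) in 0..9 are 0, 3, 6, 9.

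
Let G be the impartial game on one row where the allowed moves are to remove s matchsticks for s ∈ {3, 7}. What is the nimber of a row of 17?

2

Compute g(0), g(1), … for moves {3, 7}:
k:     0  1  2  3  4  5  6  7  8  9 10 11 12 13 14 15 16 17
g(k):  0  0  0  1  1  1  0  2  2  1  0  0  0  1  1  1  0  2
So g(17) = 2.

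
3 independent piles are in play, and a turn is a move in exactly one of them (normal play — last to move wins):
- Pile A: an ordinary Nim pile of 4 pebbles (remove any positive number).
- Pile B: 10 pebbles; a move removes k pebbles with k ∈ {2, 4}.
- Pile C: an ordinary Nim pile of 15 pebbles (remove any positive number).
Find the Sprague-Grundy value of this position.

Pile A is a plain Nim pile of size 4, so its Grundy value is 4.
For pile B, compute g(0), g(1), … with moves {2, 4}:
k:     0  1  2  3  4  5  6  7  8  9 10
g(k):  0  0  1  1  2  2  0  0  1  1  2
So g(10) = 2.
Pile C is a plain Nim pile of size 15, so its Grundy value is 15.
The value of a disjunctive sum is the nim-sum of the parts.
Combined value = 4 XOR 2 XOR 15 = 9.

9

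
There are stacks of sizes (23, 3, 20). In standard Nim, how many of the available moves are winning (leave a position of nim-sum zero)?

Compute the nim-sum pairwise:
23 XOR 3 = 20
20 XOR 20 = 0
The nim-sum is already 0, so every move leaves a nonzero nim-sum — there are no winning moves.

0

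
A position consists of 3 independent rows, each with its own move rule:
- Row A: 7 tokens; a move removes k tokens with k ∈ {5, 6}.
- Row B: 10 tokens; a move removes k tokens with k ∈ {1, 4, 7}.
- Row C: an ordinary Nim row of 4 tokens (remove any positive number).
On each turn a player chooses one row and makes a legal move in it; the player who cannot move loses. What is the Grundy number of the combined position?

Grundy values for row A (subtraction set {5, 6}):
g(0) = mex{} = 0
g(1) = mex{} = 0
g(2) = mex{} = 0
g(3) = mex{} = 0
g(4) = mex{} = 0
g(5) = mex{0} = 1
g(6) = mex{0} = 1
g(7) = mex{0} = 1
So g(7) = 1.
For row B, compute g(0), g(1), … with moves {1, 4, 7}:
g(0) = mex{} = 0
g(1) = mex{0} = 1
g(2) = mex{1} = 0
g(3) = mex{0} = 1
g(4) = mex{0,1} = 2
g(5) = mex{1,2} = 0
g(6) = mex{0} = 1
g(7) = mex{0,1} = 2
g(8) = mex{1,2} = 0
g(9) = mex{0} = 1
g(10) = mex{1} = 0
So g(10) = 0.
Row C is a plain Nim row of size 4, so its Grundy value is 4.
The value of a disjunctive sum is the nim-sum of the parts.
Combined value = 1 XOR 0 XOR 4 = 5.

5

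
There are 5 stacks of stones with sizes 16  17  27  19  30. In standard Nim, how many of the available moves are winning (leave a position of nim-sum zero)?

5

Bitwise XOR of the heap sizes:
  10000  (16)
  10001  (17)
  11011  (27)
  10011  (19)
  11110  (30)
  -----
  10111  (23)
The overall nim-sum is X = 23. A stack of size p has a winning move iff p XOR X < p (reduce it to p XOR X).
  16: 16 XOR 23 = 7 < 16 — winning move (to 7).
  17: 17 XOR 23 = 6 < 17 — winning move (to 6).
  27: 27 XOR 23 = 12 < 27 — winning move (to 12).
  19: 19 XOR 23 = 4 < 19 — winning move (to 4).
  30: 30 XOR 23 = 9 < 30 — winning move (to 9).
That gives 5 winning moves.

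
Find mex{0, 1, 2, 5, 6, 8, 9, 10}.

The values 0, 1, 2 are all present; 3 is the first non-negative integer missing from the set.

3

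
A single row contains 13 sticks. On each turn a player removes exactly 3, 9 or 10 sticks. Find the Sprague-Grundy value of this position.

Build the Grundy sequence with g(k) = mex{g(k−s) : s ∈ {3, 9, 10}, s ≤ k}:
k:     0  1  2  3  4  5  6  7  8  9 10 11 12 13
g(k):  0  0  0  1  1  1  0  0  0  1  1  1  2  0
So g(13) = 0.

0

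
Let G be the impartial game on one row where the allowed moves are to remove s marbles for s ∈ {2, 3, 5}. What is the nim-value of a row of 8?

Build the Grundy sequence with g(k) = mex{g(k−s) : s ∈ {2, 3, 5}, s ≤ k}:
g(0) = mex{} = 0
g(1) = mex{} = 0
g(2) = mex{0} = 1
g(3) = mex{0} = 1
g(4) = mex{0,1} = 2
g(5) = mex{0,1} = 2
g(6) = mex{0,1,2} = 3
g(7) = mex{1,2} = 0
g(8) = mex{1,2,3} = 0
So g(8) = 0.

0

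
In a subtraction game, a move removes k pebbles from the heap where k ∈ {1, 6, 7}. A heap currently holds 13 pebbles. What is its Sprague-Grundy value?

Build the Grundy sequence with g(k) = mex{g(k−s) : s ∈ {1, 6, 7}, s ≤ k}:
k:     0  1  2  3  4  5  6  7  8  9 10 11 12 13
g(k):  0  1  0  1  0  1  2  3  2  3  2  3  0  1
So g(13) = 1.

1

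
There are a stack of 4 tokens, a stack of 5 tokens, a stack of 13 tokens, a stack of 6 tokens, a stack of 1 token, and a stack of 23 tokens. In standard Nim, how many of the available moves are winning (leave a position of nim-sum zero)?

Nim-sum: 4 XOR 5 XOR 13 XOR 6 XOR 1 XOR 23 = 28.
The overall nim-sum is X = 28. A stack of size p has a winning move iff p XOR X < p (reduce it to p XOR X).
  4: 4 XOR 28 = 24 ≥ 4 — no move.
  5: 5 XOR 28 = 25 ≥ 5 — no move.
  13: 13 XOR 28 = 17 ≥ 13 — no move.
  6: 6 XOR 28 = 26 ≥ 6 — no move.
  1: 1 XOR 28 = 29 ≥ 1 — no move.
  23: 23 XOR 28 = 11 < 23 — winning move (to 11).
That gives 1 winning move.

1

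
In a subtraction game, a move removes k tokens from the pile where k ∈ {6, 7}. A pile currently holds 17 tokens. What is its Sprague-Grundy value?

Grundy values for subtraction set {6, 7}:
k:     0  1  2  3  4  5  6  7  8  9 10 11 12 13 14 15 16 17
g(k):  0  0  0  0  0  0  1  1  1  1  1  1  2  0  0  0  0  0
So g(17) = 0.

0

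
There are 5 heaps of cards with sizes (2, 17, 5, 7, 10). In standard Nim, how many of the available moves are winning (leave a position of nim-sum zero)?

1

Nim-sum: 2 ⊕ 17 ⊕ 5 ⊕ 7 ⊕ 10 = 27.
The overall nim-sum is X = 27. A heap of size p has a winning move iff p XOR X < p (reduce it to p XOR X).
  2: 2 XOR 27 = 25 ≥ 2 — no move.
  17: 17 XOR 27 = 10 < 17 — winning move (to 10).
  5: 5 XOR 27 = 30 ≥ 5 — no move.
  7: 7 XOR 27 = 28 ≥ 7 — no move.
  10: 10 XOR 27 = 17 ≥ 10 — no move.
That gives 1 winning move.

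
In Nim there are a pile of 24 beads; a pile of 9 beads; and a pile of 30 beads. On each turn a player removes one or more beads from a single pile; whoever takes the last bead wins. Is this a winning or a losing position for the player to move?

Winning position

Compute the nim-sum pairwise:
24 ^ 9 = 17
17 ^ 30 = 15
The nim-sum is 15 ≠ 0, so this is an N-position: the player to move can win.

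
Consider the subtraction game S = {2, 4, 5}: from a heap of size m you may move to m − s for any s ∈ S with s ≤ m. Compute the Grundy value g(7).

Grundy values for subtraction set {2, 4, 5}:
k:     0  1  2  3  4  5  6  7
g(k):  0  0  1  1  2  2  3  0
So g(7) = 0.

0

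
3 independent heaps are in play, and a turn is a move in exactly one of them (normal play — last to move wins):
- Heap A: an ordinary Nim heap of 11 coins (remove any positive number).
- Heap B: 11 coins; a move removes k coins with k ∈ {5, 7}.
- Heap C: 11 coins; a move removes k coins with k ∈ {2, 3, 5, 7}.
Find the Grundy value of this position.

8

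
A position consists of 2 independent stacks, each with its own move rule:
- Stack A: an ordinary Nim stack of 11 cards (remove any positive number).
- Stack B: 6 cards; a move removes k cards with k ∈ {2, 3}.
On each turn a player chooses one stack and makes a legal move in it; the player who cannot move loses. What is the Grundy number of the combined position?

11

Stack A is a plain Nim stack of size 11, so its Grundy value is 11.
For stack B, compute g(0), g(1), … with moves {2, 3}:
k:     0  1  2  3  4  5  6
g(k):  0  0  1  1  2  0  0
So g(6) = 0.
The value of a disjunctive sum is the nim-sum of the parts.
Combined value = 11 ⊕ 0 = 11.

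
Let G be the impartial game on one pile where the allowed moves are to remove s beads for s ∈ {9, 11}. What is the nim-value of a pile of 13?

Compute g(0), g(1), … for moves {9, 11}:
g(0) = mex{} = 0
g(1) = mex{} = 0
g(2) = mex{} = 0
g(3) = mex{} = 0
g(4) = mex{} = 0
g(5) = mex{} = 0
g(6) = mex{} = 0
g(7) = mex{} = 0
g(8) = mex{} = 0
g(9) = mex{0} = 1
g(10) = mex{0} = 1
g(11) = mex{0} = 1
g(12) = mex{0} = 1
g(13) = mex{0} = 1
So g(13) = 1.

1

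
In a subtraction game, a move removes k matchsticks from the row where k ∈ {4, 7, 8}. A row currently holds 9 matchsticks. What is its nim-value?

Compute g(0), g(1), … for moves {4, 7, 8}:
g(0) = mex{} = 0
g(1) = mex{} = 0
g(2) = mex{} = 0
g(3) = mex{} = 0
g(4) = mex{0} = 1
g(5) = mex{0} = 1
g(6) = mex{0} = 1
g(7) = mex{0} = 1
g(8) = mex{0,1} = 2
g(9) = mex{0,1} = 2
So g(9) = 2.

2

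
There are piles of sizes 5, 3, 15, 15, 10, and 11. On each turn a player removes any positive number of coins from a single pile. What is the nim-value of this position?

Nim-sum: 5 ⊕ 3 ⊕ 15 ⊕ 15 ⊕ 10 ⊕ 11 = 7.

7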